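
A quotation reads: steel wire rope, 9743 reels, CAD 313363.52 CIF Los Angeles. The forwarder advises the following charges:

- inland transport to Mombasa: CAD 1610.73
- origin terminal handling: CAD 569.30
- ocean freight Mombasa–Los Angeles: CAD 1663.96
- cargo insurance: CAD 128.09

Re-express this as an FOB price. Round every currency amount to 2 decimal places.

FOB price: CAD 311571.47

Not relevant to the conversion: origin terminal, inland to port — on the seller under both CIF and FOB; already in the CIF price and stays in the FOB price.
From CIF to FOB, the seller no longer bears: freight, insurance.
FOB price = 313363.52 − 1663.96 − 128.09 = 311571.47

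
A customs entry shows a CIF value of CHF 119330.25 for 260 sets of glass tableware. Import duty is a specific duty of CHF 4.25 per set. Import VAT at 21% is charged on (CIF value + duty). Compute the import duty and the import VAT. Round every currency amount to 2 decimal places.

Import duty = 260 × 4.25 = 1105.00
VAT base = CIF + duty = 119330.25 + 1105.00 = 120435.25
Import VAT = 120435.25 × 21% = 25291.40

Import duty: CHF 1105.00; import VAT: CHF 25291.40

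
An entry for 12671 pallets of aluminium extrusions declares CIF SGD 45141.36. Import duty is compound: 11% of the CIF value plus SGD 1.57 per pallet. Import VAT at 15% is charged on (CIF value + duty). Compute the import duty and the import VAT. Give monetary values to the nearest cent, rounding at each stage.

Ad valorem component: 45141.36 × 11% = 4965.55
Specific component: 12671 × 1.57 = 19893.47
Import duty = 4965.55 + 19893.47 = 24859.02
VAT base = CIF + duty = 45141.36 + 24859.02 = 70000.38
Import VAT = 70000.38 × 15% = 10500.06

Import duty: SGD 24859.02; import VAT: SGD 10500.06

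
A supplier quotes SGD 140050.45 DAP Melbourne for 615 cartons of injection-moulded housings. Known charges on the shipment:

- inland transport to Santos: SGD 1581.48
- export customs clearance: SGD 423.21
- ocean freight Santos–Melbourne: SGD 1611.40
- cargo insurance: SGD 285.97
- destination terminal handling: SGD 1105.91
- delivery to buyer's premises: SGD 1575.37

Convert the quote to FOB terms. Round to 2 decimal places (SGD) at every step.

FOB price: SGD 135471.80

Not relevant to the conversion: export clearance, inland to port — on the seller under both DAP and FOB; already in the DAP price and stays in the FOB price.
From DAP to FOB, the seller no longer bears: freight, insurance, destination terminal, delivery.
FOB price = 140050.45 − 1611.40 − 285.97 − 1105.91 − 1575.37 = 135471.80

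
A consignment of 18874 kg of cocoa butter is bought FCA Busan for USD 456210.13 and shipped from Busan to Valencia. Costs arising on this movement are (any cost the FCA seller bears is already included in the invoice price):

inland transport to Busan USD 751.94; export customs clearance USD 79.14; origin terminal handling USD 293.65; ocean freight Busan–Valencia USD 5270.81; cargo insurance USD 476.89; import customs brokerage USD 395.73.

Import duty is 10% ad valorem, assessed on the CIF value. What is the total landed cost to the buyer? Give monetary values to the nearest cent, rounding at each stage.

Total landed cost: USD 508872.36

FCA: the seller delivers export-cleared goods to the carrier; the buyer bears costs from that point.
Already in the invoice (seller's account under FCA): inland to port, export clearance — exclude.
CIF value = FCA price + origin terminal + freight + insurance = 456210.13 + 293.65 + 5270.81 + 476.89 = 462251.48
Import duty = 462251.48 × 10% = 46225.15
Buyer bears: origin terminal 293.65 + freight 5270.81 + insurance 476.89 + brokerage 395.73 + duty 46225.15 = 52662.23
Landed cost = invoice 456210.13 + 52662.23 = 508872.36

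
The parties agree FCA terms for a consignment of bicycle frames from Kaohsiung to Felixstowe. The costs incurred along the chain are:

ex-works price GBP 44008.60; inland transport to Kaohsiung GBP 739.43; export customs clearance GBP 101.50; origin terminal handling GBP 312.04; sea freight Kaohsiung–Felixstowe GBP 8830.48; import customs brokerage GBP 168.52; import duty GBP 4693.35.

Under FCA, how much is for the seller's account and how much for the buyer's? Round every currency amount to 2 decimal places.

Seller: GBP 44849.53; buyer: GBP 14004.39

FCA: the seller delivers export-cleared goods to the carrier; the buyer bears costs from that point.
Seller's account: goods 44008.60 + inland to port 739.43 + export clearance 101.50 = 44849.53
Buyer's account: origin terminal 312.04 + freight 8830.48 + brokerage 168.52 + duty 4693.35 = 14004.39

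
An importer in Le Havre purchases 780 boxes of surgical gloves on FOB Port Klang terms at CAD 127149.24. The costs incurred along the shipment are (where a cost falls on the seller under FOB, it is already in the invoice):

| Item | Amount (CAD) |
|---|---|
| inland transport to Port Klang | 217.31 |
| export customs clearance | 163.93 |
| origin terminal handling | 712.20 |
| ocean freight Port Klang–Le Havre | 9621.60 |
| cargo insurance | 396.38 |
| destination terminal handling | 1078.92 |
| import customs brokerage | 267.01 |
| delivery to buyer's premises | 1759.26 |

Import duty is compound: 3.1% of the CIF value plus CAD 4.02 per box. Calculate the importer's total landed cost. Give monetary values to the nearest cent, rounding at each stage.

FOB: the seller bears costs until goods are on board at the origin port; the buyer bears freight, insurance and all costs thereafter.
Already in the invoice (seller's account under FOB): inland to port, export clearance, origin terminal — exclude.
CIF value = FOB price + freight + insurance = 127149.24 + 9621.60 + 396.38 = 137167.22
Ad valorem component: 137167.22 × 3.1% = 4252.18
Specific component: 780 × 4.02 = 3135.60
Import duty = 4252.18 + 3135.60 = 7387.78
Buyer bears: freight 9621.60 + insurance 396.38 + destination terminal 1078.92 + brokerage 267.01 + delivery 1759.26 + duty 7387.78 = 20510.95
Landed cost = invoice 127149.24 + 20510.95 = 147660.19

Total landed cost: CAD 147660.19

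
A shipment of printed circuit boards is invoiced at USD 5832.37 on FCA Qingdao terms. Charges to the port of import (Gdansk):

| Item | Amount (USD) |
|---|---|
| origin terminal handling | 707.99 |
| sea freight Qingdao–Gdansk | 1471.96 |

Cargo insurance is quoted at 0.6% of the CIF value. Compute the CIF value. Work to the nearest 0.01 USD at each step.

Let C be the CIF value. C = FCA price + pre-shipment costs + freight + 0.6% × C
C − 0.6% × C = 5832.37 + 707.99 + 1471.96
0.994 × C = 8012.32
C = 8012.32 / 0.994 = 8060.68
Insurance premium = 0.6% × 8060.68 = 48.36

CIF value: USD 8060.68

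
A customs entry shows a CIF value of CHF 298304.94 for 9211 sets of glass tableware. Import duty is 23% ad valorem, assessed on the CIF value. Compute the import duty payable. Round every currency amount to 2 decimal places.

Import duty: CHF 68610.14

Import duty = 298304.94 × 23% = 68610.14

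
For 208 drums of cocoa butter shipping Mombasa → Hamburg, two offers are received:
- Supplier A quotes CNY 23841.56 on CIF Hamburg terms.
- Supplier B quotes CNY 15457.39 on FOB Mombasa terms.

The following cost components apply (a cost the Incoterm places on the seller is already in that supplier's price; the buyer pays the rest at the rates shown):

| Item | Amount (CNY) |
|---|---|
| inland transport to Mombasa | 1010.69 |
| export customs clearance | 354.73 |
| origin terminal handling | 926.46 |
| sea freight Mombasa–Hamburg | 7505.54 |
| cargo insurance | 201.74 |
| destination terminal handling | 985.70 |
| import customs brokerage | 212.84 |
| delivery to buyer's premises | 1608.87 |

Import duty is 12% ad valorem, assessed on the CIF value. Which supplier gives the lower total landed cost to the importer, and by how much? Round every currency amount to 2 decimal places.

Supplier A (CIF):
The CIF price already equals the CIF value: 23841.56
Import duty = 23841.56 × 12% = 2860.99
Buyer bears (A): 985.70 + 212.84 + 1608.87 = 2807.41
Landed cost (A) = invoice 23841.56 + 2807.41 + duty 2860.99 = 29509.96
Supplier B (FOB):
CIF value = FOB price + freight + insurance = 15457.39 + 7505.54 + 201.74 = 23164.67
Import duty = 23164.67 × 12% = 2779.76
Buyer bears (B): 7505.54 + 201.74 + 985.70 + 212.84 + 1608.87 = 10514.69
Landed cost (B) = invoice 15457.39 + 10514.69 + duty 2779.76 = 28751.84
Difference = |29509.96 − 28751.84| = 758.12

Supplier B is cheaper by CNY 758.12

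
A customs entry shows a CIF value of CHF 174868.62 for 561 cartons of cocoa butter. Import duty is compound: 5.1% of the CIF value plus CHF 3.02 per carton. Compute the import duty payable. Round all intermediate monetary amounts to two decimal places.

Ad valorem component: 174868.62 × 5.1% = 8918.30
Specific component: 561 × 3.02 = 1694.22
Import duty = 8918.30 + 1694.22 = 10612.52

Import duty: CHF 10612.52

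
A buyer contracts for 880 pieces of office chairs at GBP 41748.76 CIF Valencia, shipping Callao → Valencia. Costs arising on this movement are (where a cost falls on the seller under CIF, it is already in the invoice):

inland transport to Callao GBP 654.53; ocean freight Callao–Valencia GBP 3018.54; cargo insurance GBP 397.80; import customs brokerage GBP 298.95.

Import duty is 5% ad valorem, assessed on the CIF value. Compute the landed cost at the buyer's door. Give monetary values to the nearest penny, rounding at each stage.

Total landed cost: GBP 44135.15

CIF: the seller pays costs through ocean freight and marine insurance to the destination port.
Already in the invoice (seller's account under CIF): inland to port, freight, insurance — exclude.
The CIF price already equals the CIF value: 41748.76
Import duty = 41748.76 × 5% = 2087.44
Buyer bears: brokerage 298.95 + duty 2087.44 = 2386.39
Landed cost = invoice 41748.76 + 2386.39 = 44135.15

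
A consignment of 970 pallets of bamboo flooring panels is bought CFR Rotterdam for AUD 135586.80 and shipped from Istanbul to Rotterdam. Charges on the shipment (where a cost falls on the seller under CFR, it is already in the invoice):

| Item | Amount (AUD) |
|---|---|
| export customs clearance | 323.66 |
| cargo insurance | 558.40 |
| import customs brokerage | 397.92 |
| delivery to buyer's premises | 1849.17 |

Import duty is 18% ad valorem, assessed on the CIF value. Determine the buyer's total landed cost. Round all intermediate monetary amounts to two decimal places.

CFR: the seller pays costs through ocean freight to the destination port, but not insurance.
Already in the invoice (seller's account under CFR): export clearance — exclude.
CIF value = CFR price + insurance = 135586.80 + 558.40 = 136145.20
Import duty = 136145.20 × 18% = 24506.14
Buyer bears: insurance 558.40 + brokerage 397.92 + delivery 1849.17 + duty 24506.14 = 27311.63
Landed cost = invoice 135586.80 + 27311.63 = 162898.43

Total landed cost: AUD 162898.43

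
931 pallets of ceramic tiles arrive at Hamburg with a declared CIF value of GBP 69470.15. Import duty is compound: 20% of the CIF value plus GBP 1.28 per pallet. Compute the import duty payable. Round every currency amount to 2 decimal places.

Import duty: GBP 15085.71

Ad valorem component: 69470.15 × 20% = 13894.03
Specific component: 931 × 1.28 = 1191.68
Import duty = 13894.03 + 1191.68 = 15085.71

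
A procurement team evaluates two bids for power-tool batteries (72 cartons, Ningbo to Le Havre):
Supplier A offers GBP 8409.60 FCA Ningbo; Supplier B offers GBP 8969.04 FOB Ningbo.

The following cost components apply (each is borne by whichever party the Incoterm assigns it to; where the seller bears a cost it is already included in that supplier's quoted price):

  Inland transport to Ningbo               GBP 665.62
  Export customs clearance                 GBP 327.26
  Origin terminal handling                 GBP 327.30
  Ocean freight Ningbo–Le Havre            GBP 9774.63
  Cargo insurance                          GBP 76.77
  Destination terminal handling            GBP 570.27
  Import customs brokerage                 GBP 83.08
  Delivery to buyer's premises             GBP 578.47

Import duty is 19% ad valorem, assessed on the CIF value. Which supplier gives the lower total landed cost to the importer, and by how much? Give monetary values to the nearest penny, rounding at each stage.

Supplier A is cheaper by GBP 276.24

Supplier A (FCA):
CIF value = FCA price + origin terminal + freight + insurance = 8409.60 + 327.30 + 9774.63 + 76.77 = 18588.30
Import duty = 18588.30 × 19% = 3531.78
Buyer bears (A): 327.30 + 9774.63 + 76.77 + 570.27 + 83.08 + 578.47 = 11410.52
Landed cost (A) = invoice 8409.60 + 11410.52 + duty 3531.78 = 23351.90
Supplier B (FOB):
CIF value = FOB price + freight + insurance = 8969.04 + 9774.63 + 76.77 = 18820.44
Import duty = 18820.44 × 19% = 3575.88
Buyer bears (B): 9774.63 + 76.77 + 570.27 + 83.08 + 578.47 = 11083.22
Landed cost (B) = invoice 8969.04 + 11083.22 + duty 3575.88 = 23628.14
Difference = |23351.90 − 23628.14| = 276.24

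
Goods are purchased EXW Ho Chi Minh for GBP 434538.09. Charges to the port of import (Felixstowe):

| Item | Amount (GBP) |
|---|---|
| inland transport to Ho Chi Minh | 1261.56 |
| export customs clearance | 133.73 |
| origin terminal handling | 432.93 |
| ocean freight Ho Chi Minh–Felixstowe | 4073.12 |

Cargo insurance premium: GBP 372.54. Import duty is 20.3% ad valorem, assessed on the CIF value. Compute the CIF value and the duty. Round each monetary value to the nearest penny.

CIF value: GBP 440811.97; import duty: GBP 89484.83

CIF = EXW price + pre-shipment costs + freight + insurance
CIF = 434538.09 + 1261.56 + 133.73 + 432.93 + 4073.12 + 372.54 = 440811.97
Import duty = 440811.97 × 20.3% = 89484.83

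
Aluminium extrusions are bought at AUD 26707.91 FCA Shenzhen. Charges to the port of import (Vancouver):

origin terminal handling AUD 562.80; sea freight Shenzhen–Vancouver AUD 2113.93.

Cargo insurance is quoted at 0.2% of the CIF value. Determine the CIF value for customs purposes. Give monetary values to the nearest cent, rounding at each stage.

CIF value: AUD 29443.53

Let C be the CIF value. C = FCA price + pre-shipment costs + freight + 0.2% × C
C − 0.2% × C = 26707.91 + 562.80 + 2113.93
0.998 × C = 29384.64
C = 29384.64 / 0.998 = 29443.53
Insurance premium = 0.2% × 29443.53 = 58.89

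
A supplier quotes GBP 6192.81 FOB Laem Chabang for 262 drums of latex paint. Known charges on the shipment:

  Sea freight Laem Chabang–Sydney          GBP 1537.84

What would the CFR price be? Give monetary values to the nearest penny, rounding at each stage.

From FOB to CFR, the seller additionally bears: freight.
CFR price = 6192.81 + 1537.84 = 7730.65

CFR price: GBP 7730.65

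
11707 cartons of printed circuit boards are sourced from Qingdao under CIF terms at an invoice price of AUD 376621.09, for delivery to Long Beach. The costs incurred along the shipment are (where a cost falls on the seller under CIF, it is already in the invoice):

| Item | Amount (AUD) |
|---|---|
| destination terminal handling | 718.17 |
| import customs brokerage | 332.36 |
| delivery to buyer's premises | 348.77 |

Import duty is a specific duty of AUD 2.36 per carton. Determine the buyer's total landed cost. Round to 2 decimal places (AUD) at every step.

CIF: the seller pays costs through ocean freight and marine insurance to the destination port.
The CIF price already equals the CIF value: 376621.09
Import duty = 11707 × 2.36 = 27628.52
Buyer bears: destination terminal 718.17 + brokerage 332.36 + delivery 348.77 + duty 27628.52 = 29027.82
Landed cost = invoice 376621.09 + 29027.82 = 405648.91

Total landed cost: AUD 405648.91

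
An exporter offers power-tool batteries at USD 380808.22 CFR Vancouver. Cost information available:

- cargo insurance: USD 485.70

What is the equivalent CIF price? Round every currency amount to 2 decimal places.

From CFR to CIF, the seller additionally bears: insurance.
CIF price = 380808.22 + 485.70 = 381293.92

CIF price: USD 381293.92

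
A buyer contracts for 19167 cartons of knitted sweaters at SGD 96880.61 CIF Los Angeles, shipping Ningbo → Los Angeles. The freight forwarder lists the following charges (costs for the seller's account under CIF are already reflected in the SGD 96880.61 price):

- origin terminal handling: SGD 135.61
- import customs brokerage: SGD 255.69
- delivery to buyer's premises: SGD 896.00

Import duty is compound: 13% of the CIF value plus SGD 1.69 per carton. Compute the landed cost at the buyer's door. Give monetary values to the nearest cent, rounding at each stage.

CIF: the seller pays costs through ocean freight and marine insurance to the destination port.
Already in the invoice (seller's account under CIF): origin terminal — exclude.
The CIF price already equals the CIF value: 96880.61
Ad valorem component: 96880.61 × 13% = 12594.48
Specific component: 19167 × 1.69 = 32392.23
Import duty = 12594.48 + 32392.23 = 44986.71
Buyer bears: brokerage 255.69 + delivery 896.00 + duty 44986.71 = 46138.40
Landed cost = invoice 96880.61 + 46138.40 = 143019.01

Total landed cost: SGD 143019.01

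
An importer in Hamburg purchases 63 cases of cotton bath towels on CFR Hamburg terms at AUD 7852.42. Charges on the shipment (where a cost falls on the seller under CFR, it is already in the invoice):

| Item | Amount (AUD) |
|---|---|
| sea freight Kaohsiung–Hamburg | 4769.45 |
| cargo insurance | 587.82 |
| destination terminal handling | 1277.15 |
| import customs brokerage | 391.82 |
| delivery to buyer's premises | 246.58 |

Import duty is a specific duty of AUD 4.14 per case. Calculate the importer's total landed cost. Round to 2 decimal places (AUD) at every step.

CFR: the seller pays costs through ocean freight to the destination port, but not insurance.
Already in the invoice (seller's account under CFR): freight — exclude.
CIF value = CFR price + insurance = 7852.42 + 587.82 = 8440.24
Import duty = 63 × 4.14 = 260.82
Buyer bears: insurance 587.82 + destination terminal 1277.15 + brokerage 391.82 + delivery 246.58 + duty 260.82 = 2764.19
Landed cost = invoice 7852.42 + 2764.19 = 10616.61

Total landed cost: AUD 10616.61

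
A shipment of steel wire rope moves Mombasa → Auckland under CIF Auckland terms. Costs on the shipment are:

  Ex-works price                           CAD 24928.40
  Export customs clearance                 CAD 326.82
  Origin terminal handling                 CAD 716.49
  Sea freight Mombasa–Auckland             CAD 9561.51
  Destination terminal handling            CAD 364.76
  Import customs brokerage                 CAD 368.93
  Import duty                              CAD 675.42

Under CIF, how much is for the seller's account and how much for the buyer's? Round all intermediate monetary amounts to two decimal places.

CIF: the seller pays costs through ocean freight and marine insurance to the destination port.
Seller's account: goods 24928.40 + export clearance 326.82 + origin terminal 716.49 + freight 9561.51 = 35533.22
Buyer's account: destination terminal 364.76 + brokerage 368.93 + duty 675.42 = 1409.11

Seller: CAD 35533.22; buyer: CAD 1409.11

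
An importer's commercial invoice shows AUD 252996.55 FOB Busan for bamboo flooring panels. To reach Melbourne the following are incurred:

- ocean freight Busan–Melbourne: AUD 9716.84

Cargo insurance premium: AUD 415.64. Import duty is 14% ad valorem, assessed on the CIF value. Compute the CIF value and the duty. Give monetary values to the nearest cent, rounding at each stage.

CIF value: AUD 263129.03; import duty: AUD 36838.06

CIF = FOB price + freight + insurance
CIF = 252996.55 + 9716.84 + 415.64 = 263129.03
Import duty = 263129.03 × 14% = 36838.06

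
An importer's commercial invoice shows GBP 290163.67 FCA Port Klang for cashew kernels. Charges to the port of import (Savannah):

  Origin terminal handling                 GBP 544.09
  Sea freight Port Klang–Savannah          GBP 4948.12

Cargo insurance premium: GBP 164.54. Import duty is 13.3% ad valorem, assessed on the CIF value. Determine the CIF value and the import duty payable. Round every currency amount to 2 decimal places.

CIF = FCA price + pre-shipment costs + freight + insurance
CIF = 290163.67 + 544.09 + 4948.12 + 164.54 = 295820.42
Import duty = 295820.42 × 13.3% = 39344.12

CIF value: GBP 295820.42; import duty: GBP 39344.12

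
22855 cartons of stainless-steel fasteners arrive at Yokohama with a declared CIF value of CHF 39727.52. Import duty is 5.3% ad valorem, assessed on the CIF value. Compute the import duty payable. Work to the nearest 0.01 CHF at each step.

Import duty: CHF 2105.56

Import duty = 39727.52 × 5.3% = 2105.56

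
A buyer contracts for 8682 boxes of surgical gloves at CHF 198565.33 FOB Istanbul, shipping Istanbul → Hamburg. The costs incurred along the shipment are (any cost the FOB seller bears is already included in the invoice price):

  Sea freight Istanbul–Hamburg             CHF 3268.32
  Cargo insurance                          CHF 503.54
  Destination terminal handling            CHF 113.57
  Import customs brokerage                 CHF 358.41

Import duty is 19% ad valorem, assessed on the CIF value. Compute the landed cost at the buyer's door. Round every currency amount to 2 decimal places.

FOB: the seller bears costs until goods are on board at the origin port; the buyer bears freight, insurance and all costs thereafter.
CIF value = FOB price + freight + insurance = 198565.33 + 3268.32 + 503.54 = 202337.19
Import duty = 202337.19 × 19% = 38444.07
Buyer bears: freight 3268.32 + insurance 503.54 + destination terminal 113.57 + brokerage 358.41 + duty 38444.07 = 42687.91
Landed cost = invoice 198565.33 + 42687.91 = 241253.24

Total landed cost: CHF 241253.24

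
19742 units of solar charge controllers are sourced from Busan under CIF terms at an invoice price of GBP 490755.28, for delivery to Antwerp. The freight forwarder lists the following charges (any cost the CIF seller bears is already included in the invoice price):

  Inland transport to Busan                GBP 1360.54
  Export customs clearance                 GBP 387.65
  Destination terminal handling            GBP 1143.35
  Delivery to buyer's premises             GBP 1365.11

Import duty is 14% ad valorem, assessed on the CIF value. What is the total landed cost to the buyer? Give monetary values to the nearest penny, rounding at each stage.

CIF: the seller pays costs through ocean freight and marine insurance to the destination port.
Already in the invoice (seller's account under CIF): inland to port, export clearance — exclude.
The CIF price already equals the CIF value: 490755.28
Import duty = 490755.28 × 14% = 68705.74
Buyer bears: destination terminal 1143.35 + delivery 1365.11 + duty 68705.74 = 71214.20
Landed cost = invoice 490755.28 + 71214.20 = 561969.48

Total landed cost: GBP 561969.48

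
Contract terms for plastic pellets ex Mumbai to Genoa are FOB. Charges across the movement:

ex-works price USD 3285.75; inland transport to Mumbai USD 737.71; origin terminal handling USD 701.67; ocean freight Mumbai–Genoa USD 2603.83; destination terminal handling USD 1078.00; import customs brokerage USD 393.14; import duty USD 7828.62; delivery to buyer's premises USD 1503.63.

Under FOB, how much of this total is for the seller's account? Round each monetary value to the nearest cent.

Seller's account: USD 4725.13

FOB: the seller bears costs until goods are on board at the origin port; the buyer bears freight, insurance and all costs thereafter.
Seller's account: goods 3285.75 + inland to port 737.71 + origin terminal 701.67 = 4725.13
Buyer's account: freight 2603.83 + destination terminal 1078.00 + brokerage 393.14 + duty 7828.62 + delivery 1503.63 = 13407.22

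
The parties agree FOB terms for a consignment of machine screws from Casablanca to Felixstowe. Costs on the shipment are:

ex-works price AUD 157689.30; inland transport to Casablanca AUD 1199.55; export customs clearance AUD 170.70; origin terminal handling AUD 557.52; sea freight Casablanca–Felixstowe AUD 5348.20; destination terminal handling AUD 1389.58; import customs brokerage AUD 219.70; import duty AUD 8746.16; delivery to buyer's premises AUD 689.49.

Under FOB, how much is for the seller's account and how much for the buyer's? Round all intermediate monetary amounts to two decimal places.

Seller: AUD 159617.07; buyer: AUD 16393.13

FOB: the seller bears costs until goods are on board at the origin port; the buyer bears freight, insurance and all costs thereafter.
Seller's account: goods 157689.30 + inland to port 1199.55 + export clearance 170.70 + origin terminal 557.52 = 159617.07
Buyer's account: freight 5348.20 + destination terminal 1389.58 + brokerage 219.70 + duty 8746.16 + delivery 689.49 = 16393.13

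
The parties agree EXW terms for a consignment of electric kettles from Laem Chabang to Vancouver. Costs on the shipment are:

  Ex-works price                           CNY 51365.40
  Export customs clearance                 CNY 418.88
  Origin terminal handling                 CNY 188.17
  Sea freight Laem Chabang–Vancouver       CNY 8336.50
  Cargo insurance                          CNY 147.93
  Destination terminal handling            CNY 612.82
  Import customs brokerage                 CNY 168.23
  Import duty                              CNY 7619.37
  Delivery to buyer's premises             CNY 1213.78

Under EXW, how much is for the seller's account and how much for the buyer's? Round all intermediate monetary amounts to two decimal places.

Seller: CNY 51365.40; buyer: CNY 18705.68

EXW: the seller makes goods available at their premises; the buyer bears all onward costs.
Seller's account: goods 51365.40 = 51365.40
Buyer's account: export clearance 418.88 + origin terminal 188.17 + freight 8336.50 + insurance 147.93 + destination terminal 612.82 + brokerage 168.23 + duty 7619.37 + delivery 1213.78 = 18705.68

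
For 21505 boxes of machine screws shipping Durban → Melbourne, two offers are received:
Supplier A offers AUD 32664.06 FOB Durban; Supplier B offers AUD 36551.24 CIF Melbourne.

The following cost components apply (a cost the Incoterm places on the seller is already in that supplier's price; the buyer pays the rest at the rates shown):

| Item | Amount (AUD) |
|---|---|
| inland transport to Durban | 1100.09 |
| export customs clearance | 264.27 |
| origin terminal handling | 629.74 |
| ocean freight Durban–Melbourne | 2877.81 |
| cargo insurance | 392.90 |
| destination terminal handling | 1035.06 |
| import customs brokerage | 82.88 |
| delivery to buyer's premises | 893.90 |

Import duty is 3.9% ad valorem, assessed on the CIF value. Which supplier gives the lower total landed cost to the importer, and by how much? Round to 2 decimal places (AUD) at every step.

Supplier A is cheaper by AUD 640.51

Supplier A (FOB):
CIF value = FOB price + freight + insurance = 32664.06 + 2877.81 + 392.90 = 35934.77
Import duty = 35934.77 × 3.9% = 1401.46
Buyer bears (A): 2877.81 + 392.90 + 1035.06 + 82.88 + 893.90 = 5282.55
Landed cost (A) = invoice 32664.06 + 5282.55 + duty 1401.46 = 39348.07
Supplier B (CIF):
The CIF price already equals the CIF value: 36551.24
Import duty = 36551.24 × 3.9% = 1425.50
Buyer bears (B): 1035.06 + 82.88 + 893.90 = 2011.84
Landed cost (B) = invoice 36551.24 + 2011.84 + duty 1425.50 = 39988.58
Difference = |39348.07 − 39988.58| = 640.51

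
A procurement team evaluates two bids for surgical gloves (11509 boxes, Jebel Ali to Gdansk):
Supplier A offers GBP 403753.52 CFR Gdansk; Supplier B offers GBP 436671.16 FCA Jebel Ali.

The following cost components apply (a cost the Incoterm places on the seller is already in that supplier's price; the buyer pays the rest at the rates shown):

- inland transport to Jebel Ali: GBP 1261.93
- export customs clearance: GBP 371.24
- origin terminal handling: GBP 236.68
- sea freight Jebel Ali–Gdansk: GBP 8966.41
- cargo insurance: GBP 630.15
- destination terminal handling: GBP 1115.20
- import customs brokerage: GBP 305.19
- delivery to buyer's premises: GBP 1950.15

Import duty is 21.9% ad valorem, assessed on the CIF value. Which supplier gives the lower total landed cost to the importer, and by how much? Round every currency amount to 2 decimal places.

Supplier A is cheaper by GBP 51345.17

Supplier A (CFR):
CIF value = CFR price + insurance = 403753.52 + 630.15 = 404383.67
Import duty = 404383.67 × 21.9% = 88560.02
Buyer bears (A): 630.15 + 1115.20 + 305.19 + 1950.15 = 4000.69
Landed cost (A) = invoice 403753.52 + 4000.69 + duty 88560.02 = 496314.23
Supplier B (FCA):
CIF value = FCA price + origin terminal + freight + insurance = 436671.16 + 236.68 + 8966.41 + 630.15 = 446504.40
Import duty = 446504.40 × 21.9% = 97784.46
Buyer bears (B): 236.68 + 8966.41 + 630.15 + 1115.20 + 305.19 + 1950.15 = 13203.78
Landed cost (B) = invoice 436671.16 + 13203.78 + duty 97784.46 = 547659.40
Difference = |496314.23 − 547659.40| = 51345.17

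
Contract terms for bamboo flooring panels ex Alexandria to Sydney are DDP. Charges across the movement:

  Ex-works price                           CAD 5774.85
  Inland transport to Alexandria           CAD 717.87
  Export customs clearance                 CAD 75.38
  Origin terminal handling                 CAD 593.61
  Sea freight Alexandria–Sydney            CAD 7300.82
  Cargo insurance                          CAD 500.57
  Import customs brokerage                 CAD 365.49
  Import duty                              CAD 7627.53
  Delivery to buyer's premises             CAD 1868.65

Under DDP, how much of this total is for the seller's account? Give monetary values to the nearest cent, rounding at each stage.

DDP: the seller bears all costs including import duty.
Seller's account: goods 5774.85 + inland to port 717.87 + export clearance 75.38 + origin terminal 593.61 + freight 7300.82 + insurance 500.57 + brokerage 365.49 + duty 7627.53 + delivery 1868.65 = 24824.77
Buyer's account: 0.00

Seller's account: CAD 24824.77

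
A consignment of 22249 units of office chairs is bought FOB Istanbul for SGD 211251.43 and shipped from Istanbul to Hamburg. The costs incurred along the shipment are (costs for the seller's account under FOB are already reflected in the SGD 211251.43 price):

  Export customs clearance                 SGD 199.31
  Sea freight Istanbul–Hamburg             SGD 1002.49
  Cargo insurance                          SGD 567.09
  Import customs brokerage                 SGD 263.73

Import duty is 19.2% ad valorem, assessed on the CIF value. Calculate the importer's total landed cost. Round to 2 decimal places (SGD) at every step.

Total landed cost: SGD 253946.37

FOB: the seller bears costs until goods are on board at the origin port; the buyer bears freight, insurance and all costs thereafter.
Already in the invoice (seller's account under FOB): export clearance — exclude.
CIF value = FOB price + freight + insurance = 211251.43 + 1002.49 + 567.09 = 212821.01
Import duty = 212821.01 × 19.2% = 40861.63
Buyer bears: freight 1002.49 + insurance 567.09 + brokerage 263.73 + duty 40861.63 = 42694.94
Landed cost = invoice 211251.43 + 42694.94 = 253946.37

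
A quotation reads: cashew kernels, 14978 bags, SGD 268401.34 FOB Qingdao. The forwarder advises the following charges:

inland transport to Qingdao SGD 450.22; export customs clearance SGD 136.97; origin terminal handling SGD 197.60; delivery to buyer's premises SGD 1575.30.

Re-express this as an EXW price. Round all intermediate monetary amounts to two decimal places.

Not relevant to the conversion: delivery — on the buyer under both terms; not part of either seller's price.
From FOB to EXW, the seller no longer bears: inland to port, export clearance, origin terminal.
EXW price = 268401.34 − 450.22 − 136.97 − 197.60 = 267616.55

EXW price: SGD 267616.55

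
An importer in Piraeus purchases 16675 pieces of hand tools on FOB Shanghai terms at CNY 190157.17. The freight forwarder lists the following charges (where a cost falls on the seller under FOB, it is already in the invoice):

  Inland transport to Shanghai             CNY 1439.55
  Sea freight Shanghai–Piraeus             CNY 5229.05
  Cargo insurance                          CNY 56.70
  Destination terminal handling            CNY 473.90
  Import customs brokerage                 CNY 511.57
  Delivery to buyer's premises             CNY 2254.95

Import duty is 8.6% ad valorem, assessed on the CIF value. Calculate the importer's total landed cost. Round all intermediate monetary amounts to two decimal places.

FOB: the seller bears costs until goods are on board at the origin port; the buyer bears freight, insurance and all costs thereafter.
Already in the invoice (seller's account under FOB): inland to port — exclude.
CIF value = FOB price + freight + insurance = 190157.17 + 5229.05 + 56.70 = 195442.92
Import duty = 195442.92 × 8.6% = 16808.09
Buyer bears: freight 5229.05 + insurance 56.70 + destination terminal 473.90 + brokerage 511.57 + delivery 2254.95 + duty 16808.09 = 25334.26
Landed cost = invoice 190157.17 + 25334.26 = 215491.43

Total landed cost: CNY 215491.43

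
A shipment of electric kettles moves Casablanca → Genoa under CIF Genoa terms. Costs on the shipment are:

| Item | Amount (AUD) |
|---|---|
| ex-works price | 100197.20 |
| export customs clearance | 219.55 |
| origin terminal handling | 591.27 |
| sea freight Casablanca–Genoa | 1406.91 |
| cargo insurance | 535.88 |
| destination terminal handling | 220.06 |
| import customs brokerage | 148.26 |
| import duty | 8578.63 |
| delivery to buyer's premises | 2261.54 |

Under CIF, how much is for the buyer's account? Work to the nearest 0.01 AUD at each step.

CIF: the seller pays costs through ocean freight and marine insurance to the destination port.
Seller's account: goods 100197.20 + export clearance 219.55 + origin terminal 591.27 + freight 1406.91 + insurance 535.88 = 102950.81
Buyer's account: destination terminal 220.06 + brokerage 148.26 + duty 8578.63 + delivery 2261.54 = 11208.49

Buyer's account: AUD 11208.49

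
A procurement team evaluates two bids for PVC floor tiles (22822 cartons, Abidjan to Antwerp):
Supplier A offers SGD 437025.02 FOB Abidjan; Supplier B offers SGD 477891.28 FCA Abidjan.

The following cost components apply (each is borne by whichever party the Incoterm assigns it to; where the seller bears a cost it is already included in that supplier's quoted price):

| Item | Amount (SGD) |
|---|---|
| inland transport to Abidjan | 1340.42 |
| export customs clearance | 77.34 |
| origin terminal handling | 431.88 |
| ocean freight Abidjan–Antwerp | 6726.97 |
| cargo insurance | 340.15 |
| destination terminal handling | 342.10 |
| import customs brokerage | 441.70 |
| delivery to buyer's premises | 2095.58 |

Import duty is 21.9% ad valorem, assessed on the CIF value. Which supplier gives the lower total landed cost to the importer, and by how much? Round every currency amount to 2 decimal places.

Supplier A is cheaper by SGD 50342.43

Supplier A (FOB):
CIF value = FOB price + freight + insurance = 437025.02 + 6726.97 + 340.15 = 444092.14
Import duty = 444092.14 × 21.9% = 97256.18
Buyer bears (A): 6726.97 + 340.15 + 342.10 + 441.70 + 2095.58 = 9946.50
Landed cost (A) = invoice 437025.02 + 9946.50 + duty 97256.18 = 544227.70
Supplier B (FCA):
CIF value = FCA price + origin terminal + freight + insurance = 477891.28 + 431.88 + 6726.97 + 340.15 = 485390.28
Import duty = 485390.28 × 21.9% = 106300.47
Buyer bears (B): 431.88 + 6726.97 + 340.15 + 342.10 + 441.70 + 2095.58 = 10378.38
Landed cost (B) = invoice 477891.28 + 10378.38 + duty 106300.47 = 594570.13
Difference = |544227.70 − 594570.13| = 50342.43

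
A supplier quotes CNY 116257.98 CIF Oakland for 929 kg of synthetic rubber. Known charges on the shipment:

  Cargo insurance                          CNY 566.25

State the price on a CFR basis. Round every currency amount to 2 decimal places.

From CIF to CFR, the seller no longer bears: insurance.
CFR price = 116257.98 − 566.25 = 115691.73

CFR price: CNY 115691.73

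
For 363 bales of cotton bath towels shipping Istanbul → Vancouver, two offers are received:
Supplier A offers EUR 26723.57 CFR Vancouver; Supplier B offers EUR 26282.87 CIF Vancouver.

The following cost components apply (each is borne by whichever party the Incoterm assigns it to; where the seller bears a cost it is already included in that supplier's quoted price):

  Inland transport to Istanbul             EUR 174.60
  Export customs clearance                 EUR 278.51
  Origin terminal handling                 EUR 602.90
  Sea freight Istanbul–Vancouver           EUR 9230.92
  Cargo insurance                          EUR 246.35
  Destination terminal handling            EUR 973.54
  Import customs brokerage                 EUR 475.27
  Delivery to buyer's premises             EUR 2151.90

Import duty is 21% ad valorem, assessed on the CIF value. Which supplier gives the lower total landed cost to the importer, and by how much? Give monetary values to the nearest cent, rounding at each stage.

Supplier B is cheaper by EUR 831.33

Supplier A (CFR):
CIF value = CFR price + insurance = 26723.57 + 246.35 = 26969.92
Import duty = 26969.92 × 21% = 5663.68
Buyer bears (A): 246.35 + 973.54 + 475.27 + 2151.90 = 3847.06
Landed cost (A) = invoice 26723.57 + 3847.06 + duty 5663.68 = 36234.31
Supplier B (CIF):
The CIF price already equals the CIF value: 26282.87
Import duty = 26282.87 × 21% = 5519.40
Buyer bears (B): 973.54 + 475.27 + 2151.90 = 3600.71
Landed cost (B) = invoice 26282.87 + 3600.71 + duty 5519.40 = 35402.98
Difference = |36234.31 − 35402.98| = 831.33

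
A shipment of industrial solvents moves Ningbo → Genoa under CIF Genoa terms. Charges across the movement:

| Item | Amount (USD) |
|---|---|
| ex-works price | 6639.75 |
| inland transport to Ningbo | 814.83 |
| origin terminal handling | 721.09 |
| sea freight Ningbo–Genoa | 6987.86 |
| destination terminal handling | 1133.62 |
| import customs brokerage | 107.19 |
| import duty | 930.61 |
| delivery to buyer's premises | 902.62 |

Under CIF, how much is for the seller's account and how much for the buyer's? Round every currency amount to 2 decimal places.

Seller: USD 15163.53; buyer: USD 3074.04

CIF: the seller pays costs through ocean freight and marine insurance to the destination port.
Seller's account: goods 6639.75 + inland to port 814.83 + origin terminal 721.09 + freight 6987.86 = 15163.53
Buyer's account: destination terminal 1133.62 + brokerage 107.19 + duty 930.61 + delivery 902.62 = 3074.04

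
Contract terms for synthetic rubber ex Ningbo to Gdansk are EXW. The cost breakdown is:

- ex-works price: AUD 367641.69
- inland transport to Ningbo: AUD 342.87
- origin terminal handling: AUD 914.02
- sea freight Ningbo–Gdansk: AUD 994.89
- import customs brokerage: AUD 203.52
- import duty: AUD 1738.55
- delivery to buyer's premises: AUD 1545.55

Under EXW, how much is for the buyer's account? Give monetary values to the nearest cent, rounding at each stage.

Buyer's account: AUD 5739.40

EXW: the seller makes goods available at their premises; the buyer bears all onward costs.
Seller's account: goods 367641.69 = 367641.69
Buyer's account: inland to port 342.87 + origin terminal 914.02 + freight 994.89 + brokerage 203.52 + duty 1738.55 + delivery 1545.55 = 5739.40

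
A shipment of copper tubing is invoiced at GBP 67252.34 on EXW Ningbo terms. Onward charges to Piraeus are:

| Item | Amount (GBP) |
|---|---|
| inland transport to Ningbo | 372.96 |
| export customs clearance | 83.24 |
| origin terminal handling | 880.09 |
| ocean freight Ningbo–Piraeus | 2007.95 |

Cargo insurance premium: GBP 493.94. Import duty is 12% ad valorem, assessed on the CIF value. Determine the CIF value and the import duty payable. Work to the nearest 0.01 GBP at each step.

CIF = EXW price + pre-shipment costs + freight + insurance
CIF = 67252.34 + 372.96 + 83.24 + 880.09 + 2007.95 + 493.94 = 71090.52
Import duty = 71090.52 × 12% = 8530.86

CIF value: GBP 71090.52; import duty: GBP 8530.86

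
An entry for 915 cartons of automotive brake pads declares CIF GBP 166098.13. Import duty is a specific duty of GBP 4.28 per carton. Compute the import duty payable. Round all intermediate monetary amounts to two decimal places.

Import duty = 915 × 4.28 = 3916.20

Import duty: GBP 3916.20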